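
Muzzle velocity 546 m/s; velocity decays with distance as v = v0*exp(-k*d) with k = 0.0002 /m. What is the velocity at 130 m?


v = v0*exp(-k*d) = 546*exp(-0.0002*130) = 532 m/s

532 m/s


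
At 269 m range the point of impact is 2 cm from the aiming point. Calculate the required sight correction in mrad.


1 mrad subtends 1 cm per 10 m of range, so adj = error_cm / (dist_m / 10) = 2 / (269/10) = 0.07435 mrad

0.07435 mrad


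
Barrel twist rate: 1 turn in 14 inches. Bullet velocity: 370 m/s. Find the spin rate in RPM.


twist_m = 14*0.0254 = 0.3556 m
spin = v/twist = 370/0.3556 = 1040.495 rev/s
RPM = spin*60 = 1040.495*60 ≈ 62430 RPM

62430 RPM


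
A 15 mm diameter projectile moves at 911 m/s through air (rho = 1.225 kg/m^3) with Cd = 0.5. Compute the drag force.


A = pi*(d/2)^2 = pi*(15/2000)^2 = 1.76715e-04 m^2
Fd = 0.5*Cd*rho*A*v^2 = 0.5*0.5*1.225*1.76715e-04*911^2 = 44.91 N

44.91 N


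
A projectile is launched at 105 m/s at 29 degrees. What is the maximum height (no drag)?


H = (v0*sin(theta))^2 / (2g) = (105*sin(29°))^2 / (2*9.81) = 132.1 m

132.1 m


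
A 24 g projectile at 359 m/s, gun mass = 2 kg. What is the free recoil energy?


v_r = m_p*v_p/m_gun = 0.024*359/2 = 4.308 m/s, E_r = 0.5*m_gun*v_r^2 = 0.5*2*4.308^2 = 18.56 J

18.56 J


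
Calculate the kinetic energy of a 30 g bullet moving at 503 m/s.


E = 0.5*m*v^2 = 0.5*0.03*503^2 = 3795 J

3795 J


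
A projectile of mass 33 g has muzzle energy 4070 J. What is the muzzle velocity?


v = sqrt(2*E/m) = sqrt(2*4070/0.033) = 496.7 m/s

496.7 m/s


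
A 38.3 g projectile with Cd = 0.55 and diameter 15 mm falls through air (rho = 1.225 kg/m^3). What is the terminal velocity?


A = pi*(d/2)^2 = pi*(15/2000)^2 = 1.76715e-04 m^2
vt = sqrt(2mg/(Cd*rho*A)) = sqrt(2*0.0383*9.81/(0.55 * 1.225 * 1.76715e-04)) = 79.44 m/s

79.44 m/s


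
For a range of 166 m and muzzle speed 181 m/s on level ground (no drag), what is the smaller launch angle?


sin(2*theta) = R*g/v0^2 = 166*9.81/181^2 = 0.0497073, theta = arcsin(0.0497073)/2 = 1.425°

1.425 degrees


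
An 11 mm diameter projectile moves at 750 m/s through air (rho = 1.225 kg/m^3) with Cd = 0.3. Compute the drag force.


A = pi*(d/2)^2 = pi*(11/2000)^2 = 9.50332e-05 m^2
Fd = 0.5*Cd*rho*A*v^2 = 0.5*0.3*1.225*9.50332e-05*750^2 = 9.823 N

9.823 N


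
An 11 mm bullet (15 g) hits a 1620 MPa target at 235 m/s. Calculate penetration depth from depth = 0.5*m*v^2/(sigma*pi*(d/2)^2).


A = pi*(d/2)^2 = pi*(11/2)^2 = 95.0332 mm^2
E = 0.5*m*v^2 = 0.5*0.015*235^2 = 414.188 J
depth = E/(sigma*A) = 414.188 J / (1620 MPa * 95.0332 mm^2) = 414.188/(1620 * 95.0332) m = 0.00269034 m ≈ 2.69 mm

2.69 mm


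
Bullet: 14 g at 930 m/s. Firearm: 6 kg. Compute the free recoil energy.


v_r = m_p*v_p/m_gun = 0.014*930/6 = 2.17 m/s, E_r = 0.5*m_gun*v_r^2 = 0.5*6*2.17^2 = 14.13 J

14.13 J


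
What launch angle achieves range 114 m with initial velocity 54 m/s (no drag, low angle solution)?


sin(2*theta) = R*g/v0^2 = 114*9.81/54^2 = 0.383519, theta = arcsin(0.383519)/2 = 11.28°

11.28 degrees


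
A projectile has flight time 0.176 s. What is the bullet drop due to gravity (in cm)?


drop = 0.5*g*t^2 = 0.5*9.81*0.176^2 = 0.151937 m ≈ 15.19 cm

15.19 cm


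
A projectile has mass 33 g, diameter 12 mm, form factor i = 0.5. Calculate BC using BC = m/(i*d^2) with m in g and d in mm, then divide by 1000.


BC = m/(i*d^2*1000) = 33/(0.5 * 12^2 * 1000) = 0.0004583

0.0004583


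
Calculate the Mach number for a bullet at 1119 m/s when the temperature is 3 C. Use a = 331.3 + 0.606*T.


a = 331.3 + 0.606*(3) = 333.118 m/s
M = v/a = 1119/333.118 = 3.359

3.359


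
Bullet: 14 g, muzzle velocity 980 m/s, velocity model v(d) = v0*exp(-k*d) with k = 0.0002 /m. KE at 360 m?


v = v0*exp(-k*d) = 980*exp(-0.0002*360) = 911.92 m/s
E = 0.5*m*v^2 = 0.5*0.014*911.92^2 = 5821 J

5821 J


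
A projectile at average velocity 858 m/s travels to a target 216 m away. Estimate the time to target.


t = d/v = 216/858 = 0.2517 s

0.2517 s


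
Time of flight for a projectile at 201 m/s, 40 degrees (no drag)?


T = 2*v0*sin(theta)/g = 2*201*sin(40°)/9.81 = 26.34 s

26.34 s


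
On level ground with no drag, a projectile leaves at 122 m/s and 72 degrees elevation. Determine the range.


R = v0^2 * sin(2*theta) / g = 122^2 * sin(2*72°) / 9.81 = 891.8 m

891.8 m


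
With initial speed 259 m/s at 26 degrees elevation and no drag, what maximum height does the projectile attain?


H = (v0*sin(theta))^2 / (2g) = (259*sin(26°))^2 / (2*9.81) = 657 m

657 m


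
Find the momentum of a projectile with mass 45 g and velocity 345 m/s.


p = m*v = 0.045*345 = 15.52 kg·m/s

15.52 kg·m/s


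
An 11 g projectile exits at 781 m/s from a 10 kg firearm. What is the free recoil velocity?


v_recoil = m_p * v_p / m_gun = 0.011 * 781 / 10 = 0.8591 m/s

0.8591 m/s


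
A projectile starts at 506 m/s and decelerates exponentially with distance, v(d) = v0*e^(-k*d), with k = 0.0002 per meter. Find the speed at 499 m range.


v = v0*exp(-k*d) = 506*exp(-0.0002*499) = 457.9 m/s

457.9 m/s


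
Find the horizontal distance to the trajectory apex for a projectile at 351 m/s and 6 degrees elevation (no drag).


R = v0^2*sin(2*theta)/g = 351^2*sin(2*6°)/9.81 = 2611.1 m
apex_dist = R/2 = 2611.1/2 = 1306 m

1306 m


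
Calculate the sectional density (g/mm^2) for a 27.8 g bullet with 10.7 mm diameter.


SD = m/d^2 = 27.8/10.7^2 = 0.2428 g/mm^2

0.2428 g/mm^2


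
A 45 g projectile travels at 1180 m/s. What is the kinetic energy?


E = 0.5*m*v^2 = 0.5*0.045*1180^2 = 31329 J

31329 J


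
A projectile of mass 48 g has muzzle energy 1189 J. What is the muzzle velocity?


v = sqrt(2*E/m) = sqrt(2*1189/0.048) = 222.6 m/s

222.6 m/s


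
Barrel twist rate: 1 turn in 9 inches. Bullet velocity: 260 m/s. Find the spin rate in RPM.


twist_m = 9*0.0254 = 0.2286 m
spin = v/twist = 260/0.2286 = 1137.358 rev/s
RPM = spin*60 = 1137.358*60 ≈ 68241 RPM

68241 RPM


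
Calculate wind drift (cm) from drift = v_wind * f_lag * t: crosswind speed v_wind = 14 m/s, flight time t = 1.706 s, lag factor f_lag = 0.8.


drift = v_wind * lag * t = 14 * 0.8 * 1.706 = 19.1072 m ≈ 1911 cm

1911 cm


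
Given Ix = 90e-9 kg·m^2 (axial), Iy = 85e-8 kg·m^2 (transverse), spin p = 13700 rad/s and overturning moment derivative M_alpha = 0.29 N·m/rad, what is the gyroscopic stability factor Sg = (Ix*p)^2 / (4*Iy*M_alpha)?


Sg = Ix^2 * p^2 / (4 * Iy * M_alpha) = (90e-9)^2 * 13700^2 / (4 * 85e-8 * 0.29) = 1.542

1.542


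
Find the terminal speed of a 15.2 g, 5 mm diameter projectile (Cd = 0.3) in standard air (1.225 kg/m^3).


A = pi*(d/2)^2 = pi*(5/2000)^2 = 1.96350e-05 m^2
vt = sqrt(2mg/(Cd*rho*A)) = sqrt(2*0.0152*9.81/(0.3 * 1.225 * 1.96350e-05)) = 203.3 m/s

203.3 m/s


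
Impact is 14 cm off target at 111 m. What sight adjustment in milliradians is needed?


1 mrad subtends 1 cm per 10 m of range, so adj = error_cm / (dist_m / 10) = 14 / (111/10) = 1.261 mrad

1.261 mrad


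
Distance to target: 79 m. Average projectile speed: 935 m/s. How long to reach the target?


t = d/v = 79/935 = 0.08449 s

0.08449 s


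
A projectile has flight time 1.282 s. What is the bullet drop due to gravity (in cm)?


drop = 0.5*g*t^2 = 0.5*9.81*1.282^2 = 8.06149 m ≈ 806.1 cm

806.1 cm


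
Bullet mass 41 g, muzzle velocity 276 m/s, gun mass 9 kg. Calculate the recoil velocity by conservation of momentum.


v_recoil = m_p * v_p / m_gun = 0.041 * 276 / 9 = 1.257 m/s

1.257 m/s


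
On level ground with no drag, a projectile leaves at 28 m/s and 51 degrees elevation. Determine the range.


R = v0^2 * sin(2*theta) / g = 28^2 * sin(2*51°) / 9.81 = 78.17 m

78.17 m


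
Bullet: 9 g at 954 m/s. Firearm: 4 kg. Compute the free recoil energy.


v_r = m_p*v_p/m_gun = 0.009*954/4 = 2.1465 m/s, E_r = 0.5*m_gun*v_r^2 = 0.5*4*2.1465^2 = 9.215 J

9.215 J


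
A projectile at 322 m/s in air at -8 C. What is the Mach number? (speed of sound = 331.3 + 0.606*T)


a = 331.3 + 0.606*(-8) = 326.452 m/s
M = v/a = 322/326.452 = 0.9864

0.9864


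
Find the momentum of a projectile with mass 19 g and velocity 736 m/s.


p = m*v = 0.019*736 = 13.98 kg·m/s

13.98 kg·m/s


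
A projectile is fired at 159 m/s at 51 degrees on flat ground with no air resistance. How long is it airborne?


T = 2*v0*sin(theta)/g = 2*159*sin(51°)/9.81 = 25.19 s

25.19 s


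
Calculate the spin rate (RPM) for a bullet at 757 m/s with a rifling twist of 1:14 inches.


twist_m = 14*0.0254 = 0.3556 m
spin = v/twist = 757/0.3556 = 2128.796 rev/s
RPM = spin*60 = 2128.796*60 ≈ 127728 RPM

127728 RPM


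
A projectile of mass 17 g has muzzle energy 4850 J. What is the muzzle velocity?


v = sqrt(2*E/m) = sqrt(2*4850/0.017) = 755.4 m/s

755.4 m/s


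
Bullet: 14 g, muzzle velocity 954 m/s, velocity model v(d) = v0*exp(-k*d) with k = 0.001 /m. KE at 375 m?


v = v0*exp(-k*d) = 954*exp(-0.001*375) = 655.674 m/s
E = 0.5*m*v^2 = 0.5*0.014*655.674^2 = 3009 J

3009 J


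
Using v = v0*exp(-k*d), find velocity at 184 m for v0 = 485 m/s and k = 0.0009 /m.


v = v0*exp(-k*d) = 485*exp(-0.0009*184) = 411 m/s

411 m/s


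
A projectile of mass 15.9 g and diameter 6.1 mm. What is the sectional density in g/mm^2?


SD = m/d^2 = 15.9/6.1^2 = 0.4273 g/mm^2

0.4273 g/mm^2


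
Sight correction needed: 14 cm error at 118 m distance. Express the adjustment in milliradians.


1 mrad subtends 1 cm per 10 m of range, so adj = error_cm / (dist_m / 10) = 14 / (118/10) = 1.186 mrad

1.186 mrad


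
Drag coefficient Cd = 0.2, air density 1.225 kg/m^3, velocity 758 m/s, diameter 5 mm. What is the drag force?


A = pi*(d/2)^2 = pi*(5/2000)^2 = 1.96350e-05 m^2
Fd = 0.5*Cd*rho*A*v^2 = 0.5*0.2*1.225*1.96350e-05*758^2 = 1.382 N

1.382 N


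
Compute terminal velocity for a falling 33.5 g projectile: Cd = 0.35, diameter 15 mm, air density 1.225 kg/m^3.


A = pi*(d/2)^2 = pi*(15/2000)^2 = 1.76715e-04 m^2
vt = sqrt(2mg/(Cd*rho*A)) = sqrt(2*0.0335*9.81/(0.35 * 1.225 * 1.76715e-04)) = 93.14 m/s

93.14 m/s


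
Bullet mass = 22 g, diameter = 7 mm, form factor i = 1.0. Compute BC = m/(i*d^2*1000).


BC = m/(i*d^2*1000) = 22/(1.0 * 7^2 * 1000) = 0.000449

0.000449


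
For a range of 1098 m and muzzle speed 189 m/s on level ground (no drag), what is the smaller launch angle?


sin(2*theta) = R*g/v0^2 = 1098*9.81/189^2 = 0.301542, theta = arcsin(0.301542)/2 = 8.775°

8.775 degrees


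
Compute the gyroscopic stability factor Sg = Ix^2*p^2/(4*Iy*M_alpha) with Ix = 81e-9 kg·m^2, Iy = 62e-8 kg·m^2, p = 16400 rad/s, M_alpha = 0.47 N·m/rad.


Sg = Ix^2 * p^2 / (4 * Iy * M_alpha) = (81e-9)^2 * 16400^2 / (4 * 62e-8 * 0.47) = 1.514

1.514


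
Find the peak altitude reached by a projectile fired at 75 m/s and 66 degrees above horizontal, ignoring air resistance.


H = (v0*sin(theta))^2 / (2g) = (75*sin(66°))^2 / (2*9.81) = 239.3 m

239.3 m


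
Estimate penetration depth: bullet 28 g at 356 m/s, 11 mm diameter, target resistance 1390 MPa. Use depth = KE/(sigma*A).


A = pi*(d/2)^2 = pi*(11/2)^2 = 95.0332 mm^2
E = 0.5*m*v^2 = 0.5*0.028*356^2 = 1774.3 J
depth = E/(sigma*A) = 1774.3 J / (1390 MPa * 95.0332 mm^2) = 1774.3/(1390 * 95.0332) m = 0.0134319 m ≈ 13.43 mm

13.43 mm


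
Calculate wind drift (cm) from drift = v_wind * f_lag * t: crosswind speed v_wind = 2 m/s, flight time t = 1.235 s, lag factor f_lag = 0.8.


drift = v_wind * lag * t = 2 * 0.8 * 1.235 = 1.976 m ≈ 197.6 cm

197.6 cm


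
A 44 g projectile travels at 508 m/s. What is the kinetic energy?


E = 0.5*m*v^2 = 0.5*0.044*508^2 = 5677 J

5677 J


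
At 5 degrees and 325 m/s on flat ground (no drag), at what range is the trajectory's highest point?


R = v0^2*sin(2*theta)/g = 325^2*sin(2*5°)/9.81 = 1869.68 m
apex_dist = R/2 = 1869.68/2 = 934.8 m

934.8 m


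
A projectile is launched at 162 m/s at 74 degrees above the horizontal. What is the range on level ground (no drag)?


R = v0^2 * sin(2*theta) / g = 162^2 * sin(2*74°) / 9.81 = 1418 m

1418 m


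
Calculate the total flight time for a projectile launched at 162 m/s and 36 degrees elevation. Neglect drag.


T = 2*v0*sin(theta)/g = 2*162*sin(36°)/9.81 = 19.41 s

19.41 s


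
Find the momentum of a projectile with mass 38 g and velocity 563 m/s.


p = m*v = 0.038*563 = 21.39 kg·m/s

21.39 kg·m/s


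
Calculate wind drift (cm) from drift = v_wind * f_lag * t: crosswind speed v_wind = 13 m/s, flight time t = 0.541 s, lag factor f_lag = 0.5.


drift = v_wind * lag * t = 13 * 0.5 * 0.541 = 3.5165 m ≈ 351.7 cm

351.7 cm


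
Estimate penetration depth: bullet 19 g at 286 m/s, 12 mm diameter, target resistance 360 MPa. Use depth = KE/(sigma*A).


A = pi*(d/2)^2 = pi*(12/2)^2 = 113.097 mm^2
E = 0.5*m*v^2 = 0.5*0.019*286^2 = 777.062 J
depth = E/(sigma*A) = 777.062 J / (360 MPa * 113.097 mm^2) = 777.062/(360 * 113.097) m = 0.0190854 m ≈ 19.09 mm

19.09 mm


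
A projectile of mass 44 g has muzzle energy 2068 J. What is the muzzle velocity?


v = sqrt(2*E/m) = sqrt(2*2068/0.044) = 306.6 m/s

306.6 m/s


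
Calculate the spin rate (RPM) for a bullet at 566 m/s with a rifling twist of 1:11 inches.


twist_m = 11*0.0254 = 0.2794 m
spin = v/twist = 566/0.2794 = 2025.77 rev/s
RPM = spin*60 = 2025.77*60 ≈ 121546 RPM

121546 RPM


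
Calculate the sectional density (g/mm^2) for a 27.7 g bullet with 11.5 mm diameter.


SD = m/d^2 = 27.7/11.5^2 = 0.2095 g/mm^2

0.2095 g/mm^2


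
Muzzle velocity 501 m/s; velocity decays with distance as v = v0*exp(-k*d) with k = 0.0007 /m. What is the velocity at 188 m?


v = v0*exp(-k*d) = 501*exp(-0.0007*188) = 439.2 m/s

439.2 m/s


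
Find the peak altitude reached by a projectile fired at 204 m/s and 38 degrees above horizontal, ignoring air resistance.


H = (v0*sin(theta))^2 / (2g) = (204*sin(38°))^2 / (2*9.81) = 804 m

804 m


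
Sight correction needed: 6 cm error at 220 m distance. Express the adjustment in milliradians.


1 mrad subtends 1 cm per 10 m of range, so adj = error_cm / (dist_m / 10) = 6 / (220/10) = 0.2727 mrad

0.2727 mrad


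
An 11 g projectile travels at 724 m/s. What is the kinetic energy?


E = 0.5*m*v^2 = 0.5*0.011*724^2 = 2883 J

2883 J


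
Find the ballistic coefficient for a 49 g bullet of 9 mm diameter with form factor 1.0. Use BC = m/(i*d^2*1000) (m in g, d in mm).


BC = m/(i*d^2*1000) = 49/(1.0 * 9^2 * 1000) = 0.0006049

0.0006049


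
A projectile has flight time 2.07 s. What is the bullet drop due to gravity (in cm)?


drop = 0.5*g*t^2 = 0.5*9.81*2.07^2 = 21.0174 m ≈ 2102 cm

2102 cm


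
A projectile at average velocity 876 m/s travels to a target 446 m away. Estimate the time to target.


t = d/v = 446/876 = 0.5091 s

0.5091 s


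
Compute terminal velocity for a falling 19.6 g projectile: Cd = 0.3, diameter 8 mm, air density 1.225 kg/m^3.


A = pi*(d/2)^2 = pi*(8/2000)^2 = 5.02655e-05 m^2
vt = sqrt(2mg/(Cd*rho*A)) = sqrt(2*0.0196*9.81/(0.3 * 1.225 * 5.02655e-05)) = 144.3 m/s

144.3 m/s


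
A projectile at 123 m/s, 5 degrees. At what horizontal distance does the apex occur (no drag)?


R = v0^2*sin(2*theta)/g = 123^2*sin(2*5°)/9.81 = 267.801 m
apex_dist = R/2 = 267.801/2 = 133.9 m

133.9 m


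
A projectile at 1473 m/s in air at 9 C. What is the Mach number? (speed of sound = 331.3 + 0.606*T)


a = 331.3 + 0.606*(9) = 336.754 m/s
M = v/a = 1473/336.754 = 4.374

4.374


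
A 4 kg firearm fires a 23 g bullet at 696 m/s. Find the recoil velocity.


v_recoil = m_p * v_p / m_gun = 0.023 * 696 / 4 = 4.002 m/s

4.002 m/s


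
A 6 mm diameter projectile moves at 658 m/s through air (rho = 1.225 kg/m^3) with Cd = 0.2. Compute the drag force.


A = pi*(d/2)^2 = pi*(6/2000)^2 = 2.82743e-05 m^2
Fd = 0.5*Cd*rho*A*v^2 = 0.5*0.2*1.225*2.82743e-05*658^2 = 1.5 N

1.5 N


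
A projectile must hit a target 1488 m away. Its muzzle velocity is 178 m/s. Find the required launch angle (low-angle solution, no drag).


sin(2*theta) = R*g/v0^2 = 1488*9.81/178^2 = 0.460715, theta = arcsin(0.460715)/2 = 13.72°

13.72 degrees


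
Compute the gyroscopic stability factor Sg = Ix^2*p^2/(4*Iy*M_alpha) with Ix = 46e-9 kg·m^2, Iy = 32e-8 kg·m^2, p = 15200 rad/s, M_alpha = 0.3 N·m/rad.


Sg = Ix^2 * p^2 / (4 * Iy * M_alpha) = (46e-9)^2 * 15200^2 / (4 * 32e-8 * 0.3) = 1.273

1.273


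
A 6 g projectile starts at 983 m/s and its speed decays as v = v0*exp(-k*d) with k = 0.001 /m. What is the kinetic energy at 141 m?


v = v0*exp(-k*d) = 983*exp(-0.001*141) = 853.725 m/s
E = 0.5*m*v^2 = 0.5*0.006*853.725^2 = 2187 J

2187 J


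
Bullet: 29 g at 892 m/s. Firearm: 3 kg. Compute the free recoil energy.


v_r = m_p*v_p/m_gun = 0.029*892/3 = 8.62267 m/s, E_r = 0.5*m_gun*v_r^2 = 0.5*3*8.62267^2 = 111.5 J

111.5 J


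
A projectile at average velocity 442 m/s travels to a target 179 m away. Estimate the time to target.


t = d/v = 179/442 = 0.405 s

0.405 s


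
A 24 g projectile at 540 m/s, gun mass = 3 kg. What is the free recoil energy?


v_r = m_p*v_p/m_gun = 0.024*540/3 = 4.32 m/s, E_r = 0.5*m_gun*v_r^2 = 0.5*3*4.32^2 = 27.99 J

27.99 J


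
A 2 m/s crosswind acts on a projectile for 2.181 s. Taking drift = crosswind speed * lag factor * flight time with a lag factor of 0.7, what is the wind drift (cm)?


drift = v_wind * lag * t = 2 * 0.7 * 2.181 = 3.0534 m ≈ 305.3 cm

305.3 cm


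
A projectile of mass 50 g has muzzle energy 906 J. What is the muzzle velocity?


v = sqrt(2*E/m) = sqrt(2*906/0.05) = 190.4 m/s

190.4 m/s


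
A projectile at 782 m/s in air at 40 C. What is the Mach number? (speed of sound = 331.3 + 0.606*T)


a = 331.3 + 0.606*(40) = 355.54 m/s
M = v/a = 782/355.54 = 2.199

2.199


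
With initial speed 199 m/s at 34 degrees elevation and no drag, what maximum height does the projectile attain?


H = (v0*sin(theta))^2 / (2g) = (199*sin(34°))^2 / (2*9.81) = 631.1 m

631.1 m


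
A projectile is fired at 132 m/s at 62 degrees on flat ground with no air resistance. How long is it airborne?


T = 2*v0*sin(theta)/g = 2*132*sin(62°)/9.81 = 23.76 s

23.76 s


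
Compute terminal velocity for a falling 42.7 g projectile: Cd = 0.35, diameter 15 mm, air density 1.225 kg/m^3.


A = pi*(d/2)^2 = pi*(15/2000)^2 = 1.76715e-04 m^2
vt = sqrt(2mg/(Cd*rho*A)) = sqrt(2*0.0427*9.81/(0.35 * 1.225 * 1.76715e-04)) = 105.2 m/s

105.2 m/s


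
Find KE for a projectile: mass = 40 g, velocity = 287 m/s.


E = 0.5*m*v^2 = 0.5*0.04*287^2 = 1647 J

1647 J


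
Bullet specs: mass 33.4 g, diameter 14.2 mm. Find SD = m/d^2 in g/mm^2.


SD = m/d^2 = 33.4/14.2^2 = 0.1656 g/mm^2

0.1656 g/mm^2


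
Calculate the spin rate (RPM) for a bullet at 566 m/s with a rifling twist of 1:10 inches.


twist_m = 10*0.0254 = 0.254 m
spin = v/twist = 566/0.254 = 2228.346 rev/s
RPM = spin*60 = 2228.346*60 ≈ 133701 RPM

133701 RPM


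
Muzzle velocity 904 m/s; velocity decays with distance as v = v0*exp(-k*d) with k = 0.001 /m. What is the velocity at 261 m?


v = v0*exp(-k*d) = 904*exp(-0.001*261) = 696.3 m/s

696.3 m/s


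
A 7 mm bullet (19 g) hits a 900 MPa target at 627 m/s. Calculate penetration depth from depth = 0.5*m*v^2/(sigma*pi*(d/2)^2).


A = pi*(d/2)^2 = pi*(7/2)^2 = 38.4845 mm^2
E = 0.5*m*v^2 = 0.5*0.019*627^2 = 3734.73 J
depth = E/(sigma*A) = 3734.73 J / (900 MPa * 38.4845 mm^2) = 3734.73/(900 * 38.4845) m = 0.107828 m ≈ 107.8 mm

107.8 mm


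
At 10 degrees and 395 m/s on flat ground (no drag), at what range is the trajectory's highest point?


R = v0^2*sin(2*theta)/g = 395^2*sin(2*10°)/9.81 = 5439.72 m
apex_dist = R/2 = 5439.72/2 = 2720 m

2720 m


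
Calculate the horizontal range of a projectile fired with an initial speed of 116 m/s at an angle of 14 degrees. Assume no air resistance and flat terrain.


R = v0^2 * sin(2*theta) / g = 116^2 * sin(2*14°) / 9.81 = 644 m

644 m


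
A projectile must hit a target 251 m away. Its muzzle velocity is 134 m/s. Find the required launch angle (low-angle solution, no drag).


sin(2*theta) = R*g/v0^2 = 251*9.81/134^2 = 0.13713, theta = arcsin(0.13713)/2 = 3.941°

3.941 degrees


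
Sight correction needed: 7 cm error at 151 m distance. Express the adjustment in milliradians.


1 mrad subtends 1 cm per 10 m of range, so adj = error_cm / (dist_m / 10) = 7 / (151/10) = 0.4636 mrad

0.4636 mrad


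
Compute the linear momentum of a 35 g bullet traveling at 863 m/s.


p = m*v = 0.035*863 = 30.21 kg·m/s

30.21 kg·m/s


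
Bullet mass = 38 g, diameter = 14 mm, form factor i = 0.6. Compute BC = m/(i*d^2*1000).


BC = m/(i*d^2*1000) = 38/(0.6 * 14^2 * 1000) = 0.0003231

0.0003231


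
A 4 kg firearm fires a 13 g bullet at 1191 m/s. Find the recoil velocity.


v_recoil = m_p * v_p / m_gun = 0.013 * 1191 / 4 = 3.871 m/s

3.871 m/s


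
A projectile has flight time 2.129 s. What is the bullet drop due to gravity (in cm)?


drop = 0.5*g*t^2 = 0.5*9.81*2.129^2 = 22.2326 m ≈ 2223 cm

2223 cm


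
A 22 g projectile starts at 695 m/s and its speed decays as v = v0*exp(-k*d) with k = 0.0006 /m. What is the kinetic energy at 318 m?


v = v0*exp(-k*d) = 695*exp(-0.0006*318) = 574.277 m/s
E = 0.5*m*v^2 = 0.5*0.022*574.277^2 = 3628 J

3628 J


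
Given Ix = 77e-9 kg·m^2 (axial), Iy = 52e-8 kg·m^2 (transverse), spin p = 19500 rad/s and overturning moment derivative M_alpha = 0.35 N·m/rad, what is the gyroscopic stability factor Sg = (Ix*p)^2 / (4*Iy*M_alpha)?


Sg = Ix^2 * p^2 / (4 * Iy * M_alpha) = (77e-9)^2 * 19500^2 / (4 * 52e-8 * 0.35) = 3.097

3.097


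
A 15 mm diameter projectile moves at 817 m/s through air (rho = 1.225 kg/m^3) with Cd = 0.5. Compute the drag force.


A = pi*(d/2)^2 = pi*(15/2000)^2 = 1.76715e-04 m^2
Fd = 0.5*Cd*rho*A*v^2 = 0.5*0.5*1.225*1.76715e-04*817^2 = 36.12 N

36.12 N


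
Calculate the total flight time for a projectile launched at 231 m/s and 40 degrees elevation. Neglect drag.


T = 2*v0*sin(theta)/g = 2*231*sin(40°)/9.81 = 30.27 s

30.27 s


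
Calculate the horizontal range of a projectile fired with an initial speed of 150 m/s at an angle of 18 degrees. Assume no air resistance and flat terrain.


R = v0^2 * sin(2*theta) / g = 150^2 * sin(2*18°) / 9.81 = 1348 m

1348 m


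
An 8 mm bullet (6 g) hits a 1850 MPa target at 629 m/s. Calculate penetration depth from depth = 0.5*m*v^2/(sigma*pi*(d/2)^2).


A = pi*(d/2)^2 = pi*(8/2)^2 = 50.2655 mm^2
E = 0.5*m*v^2 = 0.5*0.006*629^2 = 1186.92 J
depth = E/(sigma*A) = 1186.92 J / (1850 MPa * 50.2655 mm^2) = 1186.92/(1850 * 50.2655) m = 0.0127638 m ≈ 12.76 mm

12.76 mm


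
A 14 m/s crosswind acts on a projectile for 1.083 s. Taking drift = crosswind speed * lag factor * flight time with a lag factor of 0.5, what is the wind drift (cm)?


drift = v_wind * lag * t = 14 * 0.5 * 1.083 = 7.581 m ≈ 758.1 cm

758.1 cm


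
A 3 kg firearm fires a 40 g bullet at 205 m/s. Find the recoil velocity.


v_recoil = m_p * v_p / m_gun = 0.04 * 205 / 3 = 2.733 m/s

2.733 m/s


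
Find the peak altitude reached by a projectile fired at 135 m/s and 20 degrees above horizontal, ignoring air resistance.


H = (v0*sin(theta))^2 / (2g) = (135*sin(20°))^2 / (2*9.81) = 108.7 m

108.7 m


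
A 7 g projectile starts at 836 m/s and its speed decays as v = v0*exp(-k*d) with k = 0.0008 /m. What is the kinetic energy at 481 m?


v = v0*exp(-k*d) = 836*exp(-0.0008*481) = 568.971 m/s
E = 0.5*m*v^2 = 0.5*0.007*568.971^2 = 1133 J

1133 J


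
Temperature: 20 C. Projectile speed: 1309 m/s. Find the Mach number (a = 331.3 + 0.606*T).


a = 331.3 + 0.606*(20) = 343.42 m/s
M = v/a = 1309/343.42 = 3.812

3.812


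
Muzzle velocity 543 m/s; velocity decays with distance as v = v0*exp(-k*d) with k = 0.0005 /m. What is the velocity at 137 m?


v = v0*exp(-k*d) = 543*exp(-0.0005*137) = 507 m/s

507 m/s


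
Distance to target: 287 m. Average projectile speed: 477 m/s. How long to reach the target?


t = d/v = 287/477 = 0.6017 s

0.6017 s


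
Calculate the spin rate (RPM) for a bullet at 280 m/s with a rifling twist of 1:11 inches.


twist_m = 11*0.0254 = 0.2794 m
spin = v/twist = 280/0.2794 = 1002.147 rev/s
RPM = spin*60 = 1002.147*60 ≈ 60129 RPM

60129 RPM


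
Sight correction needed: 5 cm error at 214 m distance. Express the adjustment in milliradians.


1 mrad subtends 1 cm per 10 m of range, so adj = error_cm / (dist_m / 10) = 5 / (214/10) = 0.2336 mrad

0.2336 mrad


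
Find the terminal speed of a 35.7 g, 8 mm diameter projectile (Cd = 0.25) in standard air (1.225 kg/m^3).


A = pi*(d/2)^2 = pi*(8/2000)^2 = 5.02655e-05 m^2
vt = sqrt(2mg/(Cd*rho*A)) = sqrt(2*0.0357*9.81/(0.25 * 1.225 * 5.02655e-05)) = 213.3 m/s

213.3 m/s


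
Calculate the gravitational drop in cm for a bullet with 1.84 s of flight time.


drop = 0.5*g*t^2 = 0.5*9.81*1.84^2 = 16.6064 m ≈ 1661 cm

1661 cm


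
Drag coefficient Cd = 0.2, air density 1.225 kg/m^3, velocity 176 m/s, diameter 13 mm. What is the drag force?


A = pi*(d/2)^2 = pi*(13/2000)^2 = 1.32732e-04 m^2
Fd = 0.5*Cd*rho*A*v^2 = 0.5*0.2*1.225*1.32732e-04*176^2 = 0.5037 N

0.5037 N


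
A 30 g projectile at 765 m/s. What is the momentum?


p = m*v = 0.03*765 = 22.95 kg·m/s

22.95 kg·m/s


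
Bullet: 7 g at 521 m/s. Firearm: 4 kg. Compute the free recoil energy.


v_r = m_p*v_p/m_gun = 0.007*521/4 = 0.91175 m/s, E_r = 0.5*m_gun*v_r^2 = 0.5*4*0.91175^2 = 1.663 J

1.663 J


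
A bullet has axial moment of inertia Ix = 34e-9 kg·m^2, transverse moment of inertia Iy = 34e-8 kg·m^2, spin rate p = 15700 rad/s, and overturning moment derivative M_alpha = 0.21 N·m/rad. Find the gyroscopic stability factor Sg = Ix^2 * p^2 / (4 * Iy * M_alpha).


Sg = Ix^2 * p^2 / (4 * Iy * M_alpha) = (34e-9)^2 * 15700^2 / (4 * 34e-8 * 0.21) = 0.9977

0.9977


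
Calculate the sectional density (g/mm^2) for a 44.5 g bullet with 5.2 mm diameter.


SD = m/d^2 = 44.5/5.2^2 = 1.646 g/mm^2

1.646 g/mm^2


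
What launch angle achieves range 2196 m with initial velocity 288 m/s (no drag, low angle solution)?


sin(2*theta) = R*g/v0^2 = 2196*9.81/288^2 = 0.259727, theta = arcsin(0.259727)/2 = 7.527°

7.527 degrees


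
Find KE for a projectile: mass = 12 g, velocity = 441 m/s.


E = 0.5*m*v^2 = 0.5*0.012*441^2 = 1167 J

1167 J


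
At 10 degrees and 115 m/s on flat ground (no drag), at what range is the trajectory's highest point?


R = v0^2*sin(2*theta)/g = 115^2*sin(2*10°)/9.81 = 461.082 m
apex_dist = R/2 = 461.082/2 = 230.5 m

230.5 m


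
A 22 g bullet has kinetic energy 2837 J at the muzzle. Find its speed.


v = sqrt(2*E/m) = sqrt(2*2837/0.022) = 507.8 m/s

507.8 m/s


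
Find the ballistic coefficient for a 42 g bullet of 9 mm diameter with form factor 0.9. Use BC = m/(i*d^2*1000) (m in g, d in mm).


BC = m/(i*d^2*1000) = 42/(0.9 * 9^2 * 1000) = 0.0005761

0.0005761


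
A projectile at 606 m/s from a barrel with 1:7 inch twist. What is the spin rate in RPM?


twist_m = 7*0.0254 = 0.1778 m
spin = v/twist = 606/0.1778 = 3408.324 rev/s
RPM = spin*60 = 3408.324*60 ≈ 204499 RPM

204499 RPM


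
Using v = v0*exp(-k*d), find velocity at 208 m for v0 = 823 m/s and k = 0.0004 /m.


v = v0*exp(-k*d) = 823*exp(-0.0004*208) = 757.3 m/s

757.3 m/s


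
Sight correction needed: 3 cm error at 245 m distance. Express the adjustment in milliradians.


1 mrad subtends 1 cm per 10 m of range, so adj = error_cm / (dist_m / 10) = 3 / (245/10) = 0.1224 mrad

0.1224 mrad


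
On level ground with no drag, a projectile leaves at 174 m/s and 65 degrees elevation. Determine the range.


R = v0^2 * sin(2*theta) / g = 174^2 * sin(2*65°) / 9.81 = 2364 m

2364 m


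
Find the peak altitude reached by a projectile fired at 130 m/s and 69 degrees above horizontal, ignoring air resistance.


H = (v0*sin(theta))^2 / (2g) = (130*sin(69°))^2 / (2*9.81) = 750.7 m

750.7 m


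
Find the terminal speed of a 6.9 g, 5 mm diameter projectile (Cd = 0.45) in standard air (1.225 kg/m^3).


A = pi*(d/2)^2 = pi*(5/2000)^2 = 1.96350e-05 m^2
vt = sqrt(2mg/(Cd*rho*A)) = sqrt(2*0.0069*9.81/(0.45 * 1.225 * 1.96350e-05)) = 111.8 m/s

111.8 m/s


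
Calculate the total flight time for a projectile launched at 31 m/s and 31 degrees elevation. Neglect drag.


T = 2*v0*sin(theta)/g = 2*31*sin(31°)/9.81 = 3.255 s

3.255 s


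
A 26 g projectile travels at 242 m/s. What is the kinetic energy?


E = 0.5*m*v^2 = 0.5*0.026*242^2 = 761.3 J

761.3 J


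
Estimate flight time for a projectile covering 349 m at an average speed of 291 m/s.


t = d/v = 349/291 = 1.199 s

1.199 s


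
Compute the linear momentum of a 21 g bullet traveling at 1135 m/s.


p = m*v = 0.021*1135 = 23.84 kg·m/s

23.84 kg·m/s


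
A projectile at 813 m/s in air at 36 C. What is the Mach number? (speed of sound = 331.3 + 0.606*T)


a = 331.3 + 0.606*(36) = 353.116 m/s
M = v/a = 813/353.116 = 2.302

2.302


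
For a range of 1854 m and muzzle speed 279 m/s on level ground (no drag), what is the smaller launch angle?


sin(2*theta) = R*g/v0^2 = 1854*9.81/279^2 = 0.233652, theta = arcsin(0.233652)/2 = 6.756°

6.756 degrees


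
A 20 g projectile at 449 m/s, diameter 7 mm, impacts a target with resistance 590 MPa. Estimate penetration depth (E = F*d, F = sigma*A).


A = pi*(d/2)^2 = pi*(7/2)^2 = 38.4845 mm^2
E = 0.5*m*v^2 = 0.5*0.02*449^2 = 2016.01 J
depth = E/(sigma*A) = 2016.01 J / (590 MPa * 38.4845 mm^2) = 2016.01/(590 * 38.4845) m = 0.0887881 m ≈ 88.79 mm

88.79 mm


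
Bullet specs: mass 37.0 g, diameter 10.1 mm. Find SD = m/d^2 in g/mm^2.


SD = m/d^2 = 37.0/10.1^2 = 0.3627 g/mm^2

0.3627 g/mm^2


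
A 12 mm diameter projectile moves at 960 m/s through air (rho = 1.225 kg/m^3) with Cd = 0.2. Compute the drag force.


A = pi*(d/2)^2 = pi*(12/2000)^2 = 1.13097e-04 m^2
Fd = 0.5*Cd*rho*A*v^2 = 0.5*0.2*1.225*1.13097e-04*960^2 = 12.77 N

12.77 N


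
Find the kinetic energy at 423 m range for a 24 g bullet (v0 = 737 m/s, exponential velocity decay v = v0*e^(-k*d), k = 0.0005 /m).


v = v0*exp(-k*d) = 737*exp(-0.0005*423) = 596.505 m/s
E = 0.5*m*v^2 = 0.5*0.024*596.505^2 = 4270 J

4270 J


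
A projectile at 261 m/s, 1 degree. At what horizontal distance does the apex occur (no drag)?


R = v0^2*sin(2*theta)/g = 261^2*sin(2*1°)/9.81 = 242.343 m
apex_dist = R/2 = 242.343/2 = 121.2 m

121.2 m


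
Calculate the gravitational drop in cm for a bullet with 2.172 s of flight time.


drop = 0.5*g*t^2 = 0.5*9.81*2.172^2 = 23.1397 m ≈ 2314 cm

2314 cm


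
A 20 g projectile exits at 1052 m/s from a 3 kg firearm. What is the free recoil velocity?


v_recoil = m_p * v_p / m_gun = 0.02 * 1052 / 3 = 7.013 m/s

7.013 m/s


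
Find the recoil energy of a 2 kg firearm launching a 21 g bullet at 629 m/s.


v_r = m_p*v_p/m_gun = 0.021*629/2 = 6.6045 m/s, E_r = 0.5*m_gun*v_r^2 = 0.5*2*6.6045^2 = 43.62 J

43.62 J


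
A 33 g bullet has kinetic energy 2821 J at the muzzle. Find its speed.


v = sqrt(2*E/m) = sqrt(2*2821/0.033) = 413.5 m/s

413.5 m/s


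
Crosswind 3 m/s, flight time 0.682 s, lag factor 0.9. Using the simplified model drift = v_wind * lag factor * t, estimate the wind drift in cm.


drift = v_wind * lag * t = 3 * 0.9 * 0.682 = 1.8414 m ≈ 184.1 cm

184.1 cm


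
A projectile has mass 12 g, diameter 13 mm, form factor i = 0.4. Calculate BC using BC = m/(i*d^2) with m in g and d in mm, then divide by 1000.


BC = m/(i*d^2*1000) = 12/(0.4 * 13^2 * 1000) = 0.0001775

0.0001775


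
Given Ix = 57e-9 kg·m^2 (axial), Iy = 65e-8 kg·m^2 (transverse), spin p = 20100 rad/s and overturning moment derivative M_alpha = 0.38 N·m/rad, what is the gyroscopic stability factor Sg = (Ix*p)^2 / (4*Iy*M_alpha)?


Sg = Ix^2 * p^2 / (4 * Iy * M_alpha) = (57e-9)^2 * 20100^2 / (4 * 65e-8 * 0.38) = 1.329

1.329


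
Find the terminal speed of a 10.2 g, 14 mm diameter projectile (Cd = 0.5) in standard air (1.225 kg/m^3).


A = pi*(d/2)^2 = pi*(14/2000)^2 = 1.53938e-04 m^2
vt = sqrt(2mg/(Cd*rho*A)) = sqrt(2*0.0102*9.81/(0.5 * 1.225 * 1.53938e-04)) = 46.07 m/s

46.07 m/s


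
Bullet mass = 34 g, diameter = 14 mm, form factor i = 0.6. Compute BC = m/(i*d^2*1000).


BC = m/(i*d^2*1000) = 34/(0.6 * 14^2 * 1000) = 0.0002891

0.0002891


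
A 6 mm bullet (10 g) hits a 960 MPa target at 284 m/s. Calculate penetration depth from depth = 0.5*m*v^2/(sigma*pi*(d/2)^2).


A = pi*(d/2)^2 = pi*(6/2)^2 = 28.2743 mm^2
E = 0.5*m*v^2 = 0.5*0.01*284^2 = 403.28 J
depth = E/(sigma*A) = 403.28 J / (960 MPa * 28.2743 mm^2) = 403.28/(960 * 28.2743) m = 0.0148574 m ≈ 14.86 mm

14.86 mm


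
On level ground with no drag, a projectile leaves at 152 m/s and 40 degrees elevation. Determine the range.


R = v0^2 * sin(2*theta) / g = 152^2 * sin(2*40°) / 9.81 = 2319 m

2319 m


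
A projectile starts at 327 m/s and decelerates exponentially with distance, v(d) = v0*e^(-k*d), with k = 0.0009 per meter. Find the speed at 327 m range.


v = v0*exp(-k*d) = 327*exp(-0.0009*327) = 243.6 m/s

243.6 m/s


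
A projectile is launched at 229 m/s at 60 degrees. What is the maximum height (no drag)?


H = (v0*sin(theta))^2 / (2g) = (229*sin(60°))^2 / (2*9.81) = 2005 m

2005 m


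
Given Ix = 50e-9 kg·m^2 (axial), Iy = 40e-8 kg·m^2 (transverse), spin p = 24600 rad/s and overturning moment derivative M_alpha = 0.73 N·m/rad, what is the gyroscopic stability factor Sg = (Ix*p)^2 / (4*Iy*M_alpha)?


Sg = Ix^2 * p^2 / (4 * Iy * M_alpha) = (50e-9)^2 * 24600^2 / (4 * 40e-8 * 0.73) = 1.295

1.295


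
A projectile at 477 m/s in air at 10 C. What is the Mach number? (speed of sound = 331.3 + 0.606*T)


a = 331.3 + 0.606*(10) = 337.36 m/s
M = v/a = 477/337.36 = 1.414

1.414


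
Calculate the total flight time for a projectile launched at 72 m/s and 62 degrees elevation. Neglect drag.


T = 2*v0*sin(theta)/g = 2*72*sin(62°)/9.81 = 12.96 s

12.96 s


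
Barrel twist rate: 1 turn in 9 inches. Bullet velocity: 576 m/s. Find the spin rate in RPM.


twist_m = 9*0.0254 = 0.2286 m
spin = v/twist = 576/0.2286 = 2519.685 rev/s
RPM = spin*60 = 2519.685*60 ≈ 151181 RPM

151181 RPM


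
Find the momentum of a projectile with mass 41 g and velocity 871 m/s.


p = m*v = 0.041*871 = 35.71 kg·m/s

35.71 kg·m/s


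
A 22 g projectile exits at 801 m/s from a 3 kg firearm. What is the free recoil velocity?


v_recoil = m_p * v_p / m_gun = 0.022 * 801 / 3 = 5.874 m/s

5.874 m/s


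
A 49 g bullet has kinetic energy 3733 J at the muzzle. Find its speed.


v = sqrt(2*E/m) = sqrt(2*3733/0.049) = 390.3 m/s

390.3 m/s


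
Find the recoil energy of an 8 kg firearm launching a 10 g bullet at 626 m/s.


v_r = m_p*v_p/m_gun = 0.01*626/8 = 0.7825 m/s, E_r = 0.5*m_gun*v_r^2 = 0.5*8*0.7825^2 = 2.449 J

2.449 J


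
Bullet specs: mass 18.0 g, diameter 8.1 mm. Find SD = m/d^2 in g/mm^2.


SD = m/d^2 = 18.0/8.1^2 = 0.2743 g/mm^2

0.2743 g/mm^2


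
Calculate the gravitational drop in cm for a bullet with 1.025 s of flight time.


drop = 0.5*g*t^2 = 0.5*9.81*1.025^2 = 5.15332 m ≈ 515.3 cm

515.3 cm


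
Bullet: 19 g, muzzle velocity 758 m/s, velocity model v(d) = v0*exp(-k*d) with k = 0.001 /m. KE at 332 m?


v = v0*exp(-k*d) = 758*exp(-0.001*332) = 543.855 m/s
E = 0.5*m*v^2 = 0.5*0.019*543.855^2 = 2810 J

2810 J


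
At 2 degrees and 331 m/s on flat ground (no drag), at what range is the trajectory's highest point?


R = v0^2*sin(2*theta)/g = 331^2*sin(2*2°)/9.81 = 779.061 m
apex_dist = R/2 = 779.061/2 = 389.5 m

389.5 m


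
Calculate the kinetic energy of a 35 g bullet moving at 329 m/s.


E = 0.5*m*v^2 = 0.5*0.035*329^2 = 1894 J

1894 J


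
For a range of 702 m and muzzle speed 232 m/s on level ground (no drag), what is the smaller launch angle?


sin(2*theta) = R*g/v0^2 = 702*9.81/232^2 = 0.127947, theta = arcsin(0.127947)/2 = 3.675°

3.675 degrees


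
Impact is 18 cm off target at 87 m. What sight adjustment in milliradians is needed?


1 mrad subtends 1 cm per 10 m of range, so adj = error_cm / (dist_m / 10) = 18 / (87/10) = 2.069 mrad

2.069 mrad


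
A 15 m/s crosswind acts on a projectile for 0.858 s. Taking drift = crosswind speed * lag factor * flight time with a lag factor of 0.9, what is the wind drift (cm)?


drift = v_wind * lag * t = 15 * 0.9 * 0.858 = 11.583 m ≈ 1158 cm

1158 cm


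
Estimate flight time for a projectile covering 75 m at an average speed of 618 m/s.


t = d/v = 75/618 = 0.1214 s

0.1214 s


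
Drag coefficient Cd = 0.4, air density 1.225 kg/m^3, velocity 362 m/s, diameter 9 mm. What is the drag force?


A = pi*(d/2)^2 = pi*(9/2000)^2 = 6.36173e-05 m^2
Fd = 0.5*Cd*rho*A*v^2 = 0.5*0.4*1.225*6.36173e-05*362^2 = 2.042 N

2.042 N


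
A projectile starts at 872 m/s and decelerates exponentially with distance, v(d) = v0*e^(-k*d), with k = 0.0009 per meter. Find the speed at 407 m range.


v = v0*exp(-k*d) = 872*exp(-0.0009*407) = 604.6 m/s

604.6 m/s


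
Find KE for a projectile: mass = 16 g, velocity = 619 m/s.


E = 0.5*m*v^2 = 0.5*0.016*619^2 = 3065 J

3065 J


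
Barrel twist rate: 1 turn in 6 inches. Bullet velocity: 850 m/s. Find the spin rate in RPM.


twist_m = 6*0.0254 = 0.1524 m
spin = v/twist = 850/0.1524 = 5577.428 rev/s
RPM = spin*60 = 5577.428*60 ≈ 334646 RPM

334646 RPM


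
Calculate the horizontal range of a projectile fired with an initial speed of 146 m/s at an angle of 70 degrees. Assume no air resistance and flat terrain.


R = v0^2 * sin(2*theta) / g = 146^2 * sin(2*70°) / 9.81 = 1397 m

1397 m


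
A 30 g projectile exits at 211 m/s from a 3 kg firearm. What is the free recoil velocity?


v_recoil = m_p * v_p / m_gun = 0.03 * 211 / 3 = 2.11 m/s

2.11 m/s


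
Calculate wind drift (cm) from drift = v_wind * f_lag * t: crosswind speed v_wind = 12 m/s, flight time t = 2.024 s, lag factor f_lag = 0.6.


drift = v_wind * lag * t = 12 * 0.6 * 2.024 = 14.5728 m ≈ 1457 cm

1457 cm


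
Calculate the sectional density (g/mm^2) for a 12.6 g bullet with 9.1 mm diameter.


SD = m/d^2 = 12.6/9.1^2 = 0.1522 g/mm^2

0.1522 g/mm^2


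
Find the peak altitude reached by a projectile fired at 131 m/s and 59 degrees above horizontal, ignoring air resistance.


H = (v0*sin(theta))^2 / (2g) = (131*sin(59°))^2 / (2*9.81) = 642.7 m

642.7 m


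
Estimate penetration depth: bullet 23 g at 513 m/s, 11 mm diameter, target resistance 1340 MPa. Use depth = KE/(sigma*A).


A = pi*(d/2)^2 = pi*(11/2)^2 = 95.0332 mm^2
E = 0.5*m*v^2 = 0.5*0.023*513^2 = 3026.44 J
depth = E/(sigma*A) = 3026.44 J / (1340 MPa * 95.0332 mm^2) = 3026.44/(1340 * 95.0332) m = 0.0237658 m ≈ 23.77 mm

23.77 mm


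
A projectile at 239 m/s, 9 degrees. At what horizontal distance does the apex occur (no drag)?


R = v0^2*sin(2*theta)/g = 239^2*sin(2*9°)/9.81 = 1799.32 m
apex_dist = R/2 = 1799.32/2 = 899.7 m

899.7 m


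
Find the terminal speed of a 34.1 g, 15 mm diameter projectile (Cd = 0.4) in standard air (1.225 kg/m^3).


A = pi*(d/2)^2 = pi*(15/2000)^2 = 1.76715e-04 m^2
vt = sqrt(2mg/(Cd*rho*A)) = sqrt(2*0.0341*9.81/(0.4 * 1.225 * 1.76715e-04)) = 87.9 m/s

87.9 m/s


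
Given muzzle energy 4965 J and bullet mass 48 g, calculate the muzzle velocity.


v = sqrt(2*E/m) = sqrt(2*4965/0.048) = 454.8 m/s

454.8 m/s


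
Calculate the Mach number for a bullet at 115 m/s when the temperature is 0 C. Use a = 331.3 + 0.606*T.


a = 331.3 + 0.606*(0) = 331.3 m/s
M = v/a = 115/331.3 = 0.3471

0.3471
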